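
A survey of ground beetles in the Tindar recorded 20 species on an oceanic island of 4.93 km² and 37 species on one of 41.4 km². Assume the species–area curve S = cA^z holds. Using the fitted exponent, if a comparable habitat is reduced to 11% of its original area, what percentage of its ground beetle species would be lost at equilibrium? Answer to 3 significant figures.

z = ln(37/20) / ln(41.4/4.93) = 0.6152 / 2.1279 = 0.2891
S_new/S_old = (A_new/A_old)^z = 0.11^0.2891 = exp(0.2891 × -2.2073) = 0.5283
Fraction lost = 1 − 0.5283 = 0.4717

47.2%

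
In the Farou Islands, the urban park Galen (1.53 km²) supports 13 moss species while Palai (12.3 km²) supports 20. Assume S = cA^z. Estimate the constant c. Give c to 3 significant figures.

z = ln(S₂/S₁) / ln(A₂/A₁) = ln(20/13) / ln(12.3/1.53) = 0.4308 / 2.0843 = 0.2067
c = S₁ / A₁^z = 13 / 1.53^0.2067 = 13 / 1.092 = 11.91

11.9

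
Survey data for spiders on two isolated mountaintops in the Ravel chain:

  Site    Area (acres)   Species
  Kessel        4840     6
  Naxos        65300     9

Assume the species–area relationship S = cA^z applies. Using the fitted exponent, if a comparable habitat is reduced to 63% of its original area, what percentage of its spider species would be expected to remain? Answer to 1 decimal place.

z = ln(9/6) / ln(65300/4840) = 0.4055 / 2.6021 = 0.1558
S_new/S_old = (A_new/A_old)^z = 0.63^0.1558 = exp(0.1558 × -0.4620) = 0.9305

93.1%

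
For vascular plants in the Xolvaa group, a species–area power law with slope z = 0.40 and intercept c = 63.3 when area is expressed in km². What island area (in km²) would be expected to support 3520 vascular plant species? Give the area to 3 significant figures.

3520 = 63.3 × A^0.4  ⇒  A^0.4 = 3520/63.3 = 55.61
ln A = ln(55.61) / 0.4 = 4.0183 / 0.4 = 10.0458
A = e^10.0458 ≈ 23059 km²

23100 km²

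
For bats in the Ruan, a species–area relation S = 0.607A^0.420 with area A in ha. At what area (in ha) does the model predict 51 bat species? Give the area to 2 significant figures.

38000 ha

51 = 0.607 × A^0.42  ⇒  A^0.42 = 51/0.607 = 84.02
ln A = ln(84.02) / 0.42 = 4.4311 / 0.42 = 10.5501
A = e^10.5501 ≈ 38182 ha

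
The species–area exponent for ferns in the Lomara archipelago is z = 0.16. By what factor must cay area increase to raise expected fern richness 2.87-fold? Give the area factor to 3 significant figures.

727

(A₂/A₁)^0.16 = 2.87, so A₂/A₁ = 2.87^(1/0.16) = 2.87^6.25
ln(A₂/A₁) = ln 2.87 / 0.16 = 1.0543 / 0.16 = 6.5895
A₂/A₁ = e^6.5895 ≈ 727.4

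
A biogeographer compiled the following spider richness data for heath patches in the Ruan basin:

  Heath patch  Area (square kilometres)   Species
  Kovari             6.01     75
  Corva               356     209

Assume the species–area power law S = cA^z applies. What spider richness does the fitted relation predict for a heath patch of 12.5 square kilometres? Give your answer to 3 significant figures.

90.1

z = ln(209/75) / ln(356/6.01) = 1.0248 / 4.0815 = 0.2511
c = 75 / 6.01^0.2511 = 75 / 1.569 = 47.81
S₃ = 47.81 × 12.5^0.2511 = 47.81 × 1.886 ≈ 90.14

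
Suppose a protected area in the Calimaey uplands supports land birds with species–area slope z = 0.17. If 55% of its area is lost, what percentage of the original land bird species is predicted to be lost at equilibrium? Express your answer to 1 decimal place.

S_new/S_old = (A_new/A_old)^z = 0.45^0.17
= exp(0.17 × ln 0.45) = exp(0.17 × -0.7985) = exp(-0.1357) ≈ 0.8731
Fraction lost = 1 − 0.8731 = 0.1269

12.7%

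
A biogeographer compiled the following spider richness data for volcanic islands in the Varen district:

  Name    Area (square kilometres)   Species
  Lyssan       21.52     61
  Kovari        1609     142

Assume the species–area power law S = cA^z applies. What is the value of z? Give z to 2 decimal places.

Taking logs: ln S = ln c + z ln A, so z = (ln S₂ − ln S₁)/(ln A₂ − ln A₁).
z = ln(142/61) / ln(1609/21.52) = ln(2.328) / ln(74.77) = 0.8450 / 4.3144 = 0.1958

0.20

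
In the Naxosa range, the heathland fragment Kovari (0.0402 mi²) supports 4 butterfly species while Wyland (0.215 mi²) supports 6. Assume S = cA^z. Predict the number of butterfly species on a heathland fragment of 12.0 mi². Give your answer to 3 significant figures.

z = ln(6/4) / ln(0.215/0.0402) = 0.4055 / 1.6768 = 0.2418
c = 4 / 0.0402^0.2418 = 4 / 0.4597 = 8.701
S₃ = 8.701 × 12^0.2418 = 8.701 × 1.824 ≈ 15.87

15.9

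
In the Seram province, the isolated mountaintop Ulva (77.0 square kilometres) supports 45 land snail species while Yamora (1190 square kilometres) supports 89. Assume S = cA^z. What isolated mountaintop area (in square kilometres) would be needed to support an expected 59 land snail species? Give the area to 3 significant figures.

z = ln(89/45) / ln(1190/77) = 0.6820 / 2.7379 = 0.2491
c = 45 / 77^0.2491 = 45 / 2.951 = 15.25
A = (59/15.25)^(1/0.2491) ⇒ ln A = ln(3.868)/0.2491 = 5.4313
A = e^5.4313 ≈ 228.4 square kilometres

228 square kilometres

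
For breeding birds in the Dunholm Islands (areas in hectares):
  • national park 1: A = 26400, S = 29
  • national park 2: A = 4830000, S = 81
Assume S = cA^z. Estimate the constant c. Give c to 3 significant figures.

z = ln(S₂/S₁) / ln(A₂/A₁) = ln(81/29) / ln(4830000/26400) = 1.0272 / 5.2092 = 0.1972
c = S₁ / A₁^z = 29 / 26400^0.1972 = 29 / 7.445 = 3.895

3.90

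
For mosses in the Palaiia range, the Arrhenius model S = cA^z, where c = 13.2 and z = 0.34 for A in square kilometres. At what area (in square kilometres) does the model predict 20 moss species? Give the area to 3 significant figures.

20 = 13.2 × A^0.34  ⇒  A^0.34 = 20/13.2 = 1.515
ln A = ln(1.515) / 0.34 = 0.4155 / 0.34 = 1.2221
A = e^1.2221 ≈ 3.394 square kilometres

3.39 square kilometres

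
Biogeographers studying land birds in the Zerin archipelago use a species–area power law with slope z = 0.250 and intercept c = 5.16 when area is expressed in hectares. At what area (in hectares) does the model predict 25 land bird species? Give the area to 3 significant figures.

551 hectares

25 = 5.16 × A^0.25  ⇒  A^0.25 = 25/5.16 = 4.845
ln A = ln(4.845) / 0.25 = 1.5779 / 0.25 = 6.3118
A = e^6.3118 ≈ 551 hectares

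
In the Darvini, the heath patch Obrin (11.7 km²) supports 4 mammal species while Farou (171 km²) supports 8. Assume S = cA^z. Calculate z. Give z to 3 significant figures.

Taking logs: ln S = ln c + z ln A, so z = (ln S₂ − ln S₁)/(ln A₂ − ln A₁).
z = ln(8/4) / ln(171/11.7) = ln(2) / ln(14.62) = 0.6931 / 2.6821 = 0.2584

0.258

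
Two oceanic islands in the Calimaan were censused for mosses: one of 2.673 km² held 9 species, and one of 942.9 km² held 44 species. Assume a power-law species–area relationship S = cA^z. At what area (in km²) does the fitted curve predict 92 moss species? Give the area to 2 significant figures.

z = ln(44/9) / ln(942.9/2.673) = 1.5870 / 5.8658 = 0.2705
c = 9 / 2.673^0.2705 = 9 / 1.305 = 6.898
A = (92/6.898)^(1/0.2705) ⇒ ln A = ln(13.34)/0.2705 = 9.5753
A = e^9.5753 ≈ 14404 km²

14000 km²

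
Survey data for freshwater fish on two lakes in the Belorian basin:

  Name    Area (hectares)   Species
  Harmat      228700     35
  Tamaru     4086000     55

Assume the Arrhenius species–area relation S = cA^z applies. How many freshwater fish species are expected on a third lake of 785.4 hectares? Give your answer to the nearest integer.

z = ln(55/35) / ln(4086000/228700) = 0.4520 / 2.8829 = 0.1568
c = 35 / 228700^0.1568 = 35 / 6.922 = 5.056
S₃ = 5.056 × 785.4^0.1568 = 5.056 × 2.844 ≈ 14.38

14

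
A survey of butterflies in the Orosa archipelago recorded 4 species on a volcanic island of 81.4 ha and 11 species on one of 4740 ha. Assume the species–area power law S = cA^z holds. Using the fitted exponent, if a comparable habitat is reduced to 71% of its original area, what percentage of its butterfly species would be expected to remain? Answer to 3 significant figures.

z = ln(11/4) / ln(4740/81.4) = 1.0116 / 4.0644 = 0.2489
S_new/S_old = (A_new/A_old)^z = 0.71^0.2489 = exp(0.2489 × -0.3425) = 0.9183

91.8%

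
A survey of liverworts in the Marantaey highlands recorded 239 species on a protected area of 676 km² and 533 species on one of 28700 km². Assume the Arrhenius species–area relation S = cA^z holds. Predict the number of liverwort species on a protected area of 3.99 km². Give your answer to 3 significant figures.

z = ln(533/239) / ln(28700/676) = 0.8021 / 3.7485 = 0.2140
c = 239 / 676^0.2140 = 239 / 4.032 = 59.28
S₃ = 59.28 × 3.99^0.2140 = 59.28 × 1.345 ≈ 79.7

79.7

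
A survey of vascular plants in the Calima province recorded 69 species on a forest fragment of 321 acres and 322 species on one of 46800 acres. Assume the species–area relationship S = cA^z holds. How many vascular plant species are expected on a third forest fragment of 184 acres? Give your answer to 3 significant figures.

58.1

z = ln(322/69) / ln(46800/321) = 1.5404 / 4.9822 = 0.3092
c = 69 / 321^0.3092 = 69 / 5.956 = 11.58
S₃ = 11.58 × 184^0.3092 = 11.58 × 5.015 ≈ 58.09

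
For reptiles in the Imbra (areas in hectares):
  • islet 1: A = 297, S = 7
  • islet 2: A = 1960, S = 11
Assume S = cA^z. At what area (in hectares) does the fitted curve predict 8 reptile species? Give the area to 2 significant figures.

z = ln(11/7) / ln(1960/297) = 0.4520 / 1.8870 = 0.2395
c = 7 / 297^0.2395 = 7 / 3.911 = 1.79
A = (8/1.79)^(1/0.2395) ⇒ ln A = ln(4.47)/0.2395 = 6.2512
A = e^6.2512 ≈ 518.6 hectares

520 hectares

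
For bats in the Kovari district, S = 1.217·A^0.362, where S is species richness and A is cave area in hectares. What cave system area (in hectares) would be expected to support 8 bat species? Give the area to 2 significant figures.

8 = 1.217 × A^0.362  ⇒  A^0.362 = 8/1.217 = 6.574
ln A = ln(6.574) / 0.362 = 1.8831 / 0.362 = 5.2018
A = e^5.2018 ≈ 181.6 hectares

180 hectares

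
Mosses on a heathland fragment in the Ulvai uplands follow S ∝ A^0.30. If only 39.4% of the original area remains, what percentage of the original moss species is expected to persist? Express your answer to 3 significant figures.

S_new/S_old = (A_new/A_old)^z = 0.394^0.3
= exp(0.3 × ln 0.394) = exp(0.3 × -0.9314) = exp(-0.2794) ≈ 0.7562

75.6%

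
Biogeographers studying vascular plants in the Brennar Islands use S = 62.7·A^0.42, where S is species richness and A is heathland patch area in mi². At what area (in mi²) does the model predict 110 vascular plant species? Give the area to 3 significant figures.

3.81 mi²

110 = 62.7 × A^0.42  ⇒  A^0.42 = 110/62.7 = 1.754
ln A = ln(1.754) / 0.42 = 0.5621 / 0.42 = 1.3384
A = e^1.3384 ≈ 3.813 mi²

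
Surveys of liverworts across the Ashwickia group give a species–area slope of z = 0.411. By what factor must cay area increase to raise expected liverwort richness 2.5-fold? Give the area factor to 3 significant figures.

(A₂/A₁)^0.411 = 2.5, so A₂/A₁ = 2.5^(1/0.411) = 2.5^2.433
ln(A₂/A₁) = ln 2.5 / 0.411 = 0.9163 / 0.411 = 2.2294
A₂/A₁ = e^2.2294 ≈ 9.294

9.29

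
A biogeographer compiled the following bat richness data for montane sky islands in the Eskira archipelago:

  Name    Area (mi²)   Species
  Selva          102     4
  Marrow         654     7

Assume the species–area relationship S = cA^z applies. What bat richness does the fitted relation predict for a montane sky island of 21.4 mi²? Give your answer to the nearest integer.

z = ln(7/4) / ln(654/102) = 0.5596 / 1.8581 = 0.3012
c = 4 / 102^0.3012 = 4 / 4.027 = 0.9934
S₃ = 0.9934 × 21.4^0.3012 = 0.9934 × 2.516 ≈ 2.499

2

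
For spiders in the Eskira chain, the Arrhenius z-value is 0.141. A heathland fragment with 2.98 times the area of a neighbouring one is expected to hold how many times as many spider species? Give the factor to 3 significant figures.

1.17

S₂/S₁ = (A₂/A₁)^z = 2.98^0.141
ln(S₂/S₁) = 0.141 × ln 2.98 = 0.141 × 1.0919 = 0.1540
S₂/S₁ = e^0.1540 ≈ 1.166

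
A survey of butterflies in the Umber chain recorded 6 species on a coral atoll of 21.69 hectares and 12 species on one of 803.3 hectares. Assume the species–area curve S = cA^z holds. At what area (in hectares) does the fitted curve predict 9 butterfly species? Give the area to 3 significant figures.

179 hectares

z = ln(12/6) / ln(803.3/21.69) = 0.6931 / 3.6119 = 0.1919
c = 6 / 21.69^0.1919 = 6 / 1.805 = 3.324
A = (9/3.324)^(1/0.1919) ⇒ ln A = ln(2.707)/0.1919 = 5.1897
A = e^5.1897 ≈ 179.4 hectares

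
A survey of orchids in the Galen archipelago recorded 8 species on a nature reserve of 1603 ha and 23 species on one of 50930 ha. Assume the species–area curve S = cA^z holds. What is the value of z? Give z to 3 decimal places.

0.305

Taking logs: ln S = ln c + z ln A, so z = (ln S₂ − ln S₁)/(ln A₂ − ln A₁).
z = ln(23/8) / ln(50930/1603) = ln(2.875) / ln(31.77) = 1.0561 / 3.4586 = 0.3053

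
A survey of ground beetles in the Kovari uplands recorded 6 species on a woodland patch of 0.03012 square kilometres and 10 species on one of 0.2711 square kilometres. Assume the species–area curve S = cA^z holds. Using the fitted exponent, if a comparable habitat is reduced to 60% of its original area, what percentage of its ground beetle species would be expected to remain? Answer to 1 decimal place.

z = ln(10/6) / ln(0.2711/0.03012) = 0.5108 / 2.1973 = 0.2325
S_new/S_old = (A_new/A_old)^z = 0.6^0.2325 = exp(0.2325 × -0.5108) = 0.888

88.8%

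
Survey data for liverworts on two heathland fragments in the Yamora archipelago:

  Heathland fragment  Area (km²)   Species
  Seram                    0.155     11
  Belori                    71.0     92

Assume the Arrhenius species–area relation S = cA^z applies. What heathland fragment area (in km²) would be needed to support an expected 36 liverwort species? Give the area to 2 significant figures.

z = ln(92/11) / ln(71/0.155) = 2.1239 / 6.1270 = 0.3466
c = 11 / 0.155^0.3466 = 11 / 0.524 = 20.99
A = (36/20.99)^(1/0.3466) ⇒ ln A = ln(1.715)/0.3466 = 1.5560
A = e^1.5560 ≈ 4.74 km²

4.7 km²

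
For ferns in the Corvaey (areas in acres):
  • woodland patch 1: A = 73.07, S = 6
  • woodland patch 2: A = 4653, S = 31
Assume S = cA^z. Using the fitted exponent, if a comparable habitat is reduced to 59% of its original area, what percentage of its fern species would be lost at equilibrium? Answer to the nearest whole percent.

19%

z = ln(31/6) / ln(4653/73.07) = 1.6422 / 4.1538 = 0.3954
S_new/S_old = (A_new/A_old)^z = 0.59^0.3954 = exp(0.3954 × -0.5276) = 0.8117
Fraction lost = 1 − 0.8117 = 0.1883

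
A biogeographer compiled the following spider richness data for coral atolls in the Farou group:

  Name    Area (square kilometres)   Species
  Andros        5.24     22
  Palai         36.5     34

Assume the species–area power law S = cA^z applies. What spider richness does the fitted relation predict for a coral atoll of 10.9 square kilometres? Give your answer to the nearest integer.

26

z = ln(34/22) / ln(36.5/5.24) = 0.4353 / 1.9410 = 0.2243
c = 22 / 5.24^0.2243 = 22 / 1.45 = 15.17
S₃ = 15.17 × 10.9^0.2243 = 15.17 × 1.709 ≈ 25.93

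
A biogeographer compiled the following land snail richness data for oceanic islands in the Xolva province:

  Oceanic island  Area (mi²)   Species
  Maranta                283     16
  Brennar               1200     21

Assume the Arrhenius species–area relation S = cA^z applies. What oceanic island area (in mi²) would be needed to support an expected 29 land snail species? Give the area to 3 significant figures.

6670 mi²

z = ln(21/16) / ln(1200/283) = 0.2719 / 1.4446 = 0.1882
c = 16 / 283^0.1882 = 16 / 2.894 = 5.528
A = (29/5.528)^(1/0.1882) ⇒ ln A = ln(5.246)/0.1882 = 8.8048
A = e^8.8048 ≈ 6666 mi²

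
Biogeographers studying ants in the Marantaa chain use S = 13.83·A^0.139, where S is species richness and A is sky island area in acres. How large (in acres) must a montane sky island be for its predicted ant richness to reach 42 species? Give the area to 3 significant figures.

42 = 13.83 × A^0.139  ⇒  A^0.139 = 42/13.83 = 3.037
ln A = ln(3.037) / 0.139 = 1.1108 / 0.139 = 7.9916
A = e^7.9916 ≈ 2956 acres

2960 acres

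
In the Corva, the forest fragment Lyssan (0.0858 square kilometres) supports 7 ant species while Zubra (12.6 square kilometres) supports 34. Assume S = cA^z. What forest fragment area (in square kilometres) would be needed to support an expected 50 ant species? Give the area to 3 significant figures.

42.6 square kilometres

z = ln(34/7) / ln(12.6/0.0858) = 1.5805 / 4.9894 = 0.3168
c = 7 / 0.0858^0.3168 = 7 / 0.4594 = 15.24
A = (50/15.24)^(1/0.3168) ⇒ ln A = ln(3.281)/0.3168 = 3.7512
A = e^3.7512 ≈ 42.57 square kilometres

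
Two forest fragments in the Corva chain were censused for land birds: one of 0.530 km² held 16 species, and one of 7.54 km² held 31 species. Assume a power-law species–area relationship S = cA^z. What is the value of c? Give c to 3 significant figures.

18.7

z = ln(S₂/S₁) / ln(A₂/A₁) = ln(31/16) / ln(7.54/0.53) = 0.6614 / 2.6551 = 0.2491
c = S₁ / A₁^z = 16 / 0.53^0.2491 = 16 / 0.8537 = 18.74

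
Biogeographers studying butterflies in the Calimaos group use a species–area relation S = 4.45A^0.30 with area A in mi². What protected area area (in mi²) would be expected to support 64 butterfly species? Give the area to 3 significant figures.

7230 mi²

64 = 4.45 × A^0.3  ⇒  A^0.3 = 64/4.45 = 14.38
ln A = ln(14.38) / 0.3 = 2.6660 / 0.3 = 8.8866
A = e^8.8866 ≈ 7234 mi²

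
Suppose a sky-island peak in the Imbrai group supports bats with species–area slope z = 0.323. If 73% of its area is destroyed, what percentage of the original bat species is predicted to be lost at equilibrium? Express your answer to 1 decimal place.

34.5%

S_new/S_old = (A_new/A_old)^z = 0.27^0.323
= exp(0.323 × ln 0.27) = exp(0.323 × -1.3093) = exp(-0.4229) ≈ 0.6551
Fraction lost = 1 − 0.6551 = 0.3449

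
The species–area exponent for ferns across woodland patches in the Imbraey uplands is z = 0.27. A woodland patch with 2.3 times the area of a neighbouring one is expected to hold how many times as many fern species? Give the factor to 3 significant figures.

S₂/S₁ = (A₂/A₁)^z = 2.3^0.27
ln(S₂/S₁) = 0.27 × ln 2.3 = 0.27 × 0.8329 = 0.2249
S₂/S₁ = e^0.2249 ≈ 1.252

1.25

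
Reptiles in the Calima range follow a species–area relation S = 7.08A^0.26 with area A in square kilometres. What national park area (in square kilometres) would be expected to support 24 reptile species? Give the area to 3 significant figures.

24 = 7.08 × A^0.26  ⇒  A^0.26 = 24/7.08 = 3.39
ln A = ln(3.39) / 0.26 = 1.2208 / 0.26 = 4.6953
A = e^4.6953 ≈ 109.4 square kilometres

109 square kilometres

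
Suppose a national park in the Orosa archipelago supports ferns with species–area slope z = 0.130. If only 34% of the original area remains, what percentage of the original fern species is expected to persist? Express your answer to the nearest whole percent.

87%

S_new/S_old = (A_new/A_old)^z = 0.34^0.13
= exp(0.13 × ln 0.34) = exp(0.13 × -1.0788) = exp(-0.1402) ≈ 0.8691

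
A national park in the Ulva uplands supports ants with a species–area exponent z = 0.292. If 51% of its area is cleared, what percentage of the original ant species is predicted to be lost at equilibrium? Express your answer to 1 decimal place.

18.8%

S_new/S_old = (A_new/A_old)^z = 0.49^0.292
= exp(0.292 × ln 0.49) = exp(0.292 × -0.7133) = exp(-0.2083) ≈ 0.812
Fraction lost = 1 − 0.812 = 0.188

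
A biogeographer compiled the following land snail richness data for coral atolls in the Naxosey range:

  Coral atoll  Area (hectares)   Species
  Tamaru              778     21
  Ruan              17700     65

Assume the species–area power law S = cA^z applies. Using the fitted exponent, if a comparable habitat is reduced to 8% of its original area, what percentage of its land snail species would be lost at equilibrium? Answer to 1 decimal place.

59.9%

z = ln(65/21) / ln(17700/778) = 1.1299 / 3.1246 = 0.3616
S_new/S_old = (A_new/A_old)^z = 0.08^0.3616 = exp(0.3616 × -2.5257) = 0.4012
Fraction lost = 1 − 0.4012 = 0.5988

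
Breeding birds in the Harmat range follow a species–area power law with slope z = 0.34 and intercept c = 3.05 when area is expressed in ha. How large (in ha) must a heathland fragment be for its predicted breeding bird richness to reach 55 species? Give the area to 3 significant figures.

55 = 3.05 × A^0.34  ⇒  A^0.34 = 55/3.05 = 18.03
ln A = ln(18.03) / 0.34 = 2.8922 / 0.34 = 8.5064
A = e^8.5064 ≈ 4947 ha

4950 ha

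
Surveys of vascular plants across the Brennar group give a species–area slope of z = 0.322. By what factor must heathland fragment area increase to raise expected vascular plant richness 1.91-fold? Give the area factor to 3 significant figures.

7.46

(A₂/A₁)^0.322 = 1.91, so A₂/A₁ = 1.91^(1/0.322) = 1.91^3.106
ln(A₂/A₁) = ln 1.91 / 0.322 = 0.6471 / 0.322 = 2.0096
A₂/A₁ = e^2.0096 ≈ 7.461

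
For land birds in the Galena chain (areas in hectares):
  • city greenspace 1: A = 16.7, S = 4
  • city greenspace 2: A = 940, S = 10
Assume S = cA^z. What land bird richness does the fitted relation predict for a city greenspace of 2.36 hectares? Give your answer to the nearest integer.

3

z = ln(10/4) / ln(940/16.7) = 0.9163 / 4.0305 = 0.2273
c = 4 / 16.7^0.2273 = 4 / 1.897 = 2.109
S₃ = 2.109 × 2.36^0.2273 = 2.109 × 1.216 ≈ 2.564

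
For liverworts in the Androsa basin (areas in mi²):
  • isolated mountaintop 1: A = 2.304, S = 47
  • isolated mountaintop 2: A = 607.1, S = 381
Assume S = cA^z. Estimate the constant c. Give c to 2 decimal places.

34.36

z = ln(S₂/S₁) / ln(A₂/A₁) = ln(381/47) / ln(607.1/2.304) = 2.0927 / 5.5740 = 0.3754
c = S₁ / A₁^z = 47 / 2.304^0.3754 = 47 / 1.368 = 34.36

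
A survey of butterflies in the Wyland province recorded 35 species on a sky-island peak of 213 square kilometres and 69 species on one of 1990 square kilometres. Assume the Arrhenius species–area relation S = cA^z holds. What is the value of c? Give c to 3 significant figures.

z = ln(S₂/S₁) / ln(A₂/A₁) = ln(69/35) / ln(1990/213) = 0.6788 / 2.2346 = 0.3037
c = S₁ / A₁^z = 35 / 213^0.3037 = 35 / 5.096 = 6.868

6.87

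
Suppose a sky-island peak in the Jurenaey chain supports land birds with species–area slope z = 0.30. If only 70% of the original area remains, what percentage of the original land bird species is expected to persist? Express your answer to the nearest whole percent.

90%

S_new/S_old = (A_new/A_old)^z = 0.7^0.3
= exp(0.3 × ln 0.7) = exp(0.3 × -0.3567) = exp(-0.1070) ≈ 0.8985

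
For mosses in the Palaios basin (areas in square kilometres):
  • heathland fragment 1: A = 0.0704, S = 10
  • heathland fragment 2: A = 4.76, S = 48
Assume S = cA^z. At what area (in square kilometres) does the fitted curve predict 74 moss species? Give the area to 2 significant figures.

z = ln(48/10) / ln(4.76/0.0704) = 1.5686 / 4.2138 = 0.3723
c = 10 / 0.0704^0.3723 = 10 / 0.3724 = 26.85
A = (74/26.85)^(1/0.3723) ⇒ ln A = ln(2.756)/0.3723 = 2.7231
A = e^2.7231 ≈ 15.23 square kilometres

15 square kilometres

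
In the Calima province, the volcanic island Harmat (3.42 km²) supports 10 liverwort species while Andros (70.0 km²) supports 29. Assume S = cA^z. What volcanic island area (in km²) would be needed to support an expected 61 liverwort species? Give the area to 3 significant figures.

576 km²

z = ln(29/10) / ln(70/3.42) = 1.0647 / 3.0189 = 0.3527
c = 10 / 3.42^0.3527 = 10 / 1.543 = 6.481
A = (61/6.481)^(1/0.3527) ⇒ ln A = ln(9.412)/0.3527 = 6.3568
A = e^6.3568 ≈ 576.4 km²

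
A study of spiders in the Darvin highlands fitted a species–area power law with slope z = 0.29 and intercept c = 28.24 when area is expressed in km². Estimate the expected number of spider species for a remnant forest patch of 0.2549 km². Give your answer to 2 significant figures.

S = 28.24 × 0.2549^0.29
ln S = ln 28.24 + 0.29 × ln 0.2549 = 3.3407 + 0.29 × -1.3669 = 2.9443
S = e^2.9443 ≈ 19

19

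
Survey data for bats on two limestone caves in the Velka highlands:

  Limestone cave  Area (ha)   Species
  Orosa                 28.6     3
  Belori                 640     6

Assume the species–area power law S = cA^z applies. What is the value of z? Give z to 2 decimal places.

0.22

Taking logs: ln S = ln c + z ln A, so z = (ln S₂ − ln S₁)/(ln A₂ − ln A₁).
z = ln(6/3) / ln(640/28.6) = ln(2) / ln(22.38) = 0.6931 / 3.1081 = 0.2230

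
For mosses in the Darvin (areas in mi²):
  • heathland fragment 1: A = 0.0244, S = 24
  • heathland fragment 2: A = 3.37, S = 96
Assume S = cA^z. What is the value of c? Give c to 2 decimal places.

68.21

z = ln(S₂/S₁) / ln(A₂/A₁) = ln(96/24) / ln(3.37/0.0244) = 1.3863 / 4.9281 = 0.2813
c = S₁ / A₁^z = 24 / 0.0244^0.2813 = 24 / 0.3519 = 68.21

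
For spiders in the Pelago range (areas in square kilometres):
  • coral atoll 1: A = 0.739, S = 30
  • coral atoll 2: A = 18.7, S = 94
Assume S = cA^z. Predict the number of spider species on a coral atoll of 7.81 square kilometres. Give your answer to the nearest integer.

69

z = ln(94/30) / ln(18.7/0.739) = 1.1421 / 3.2310 = 0.3535
c = 30 / 0.739^0.3535 = 30 / 0.8986 = 33.39
S₃ = 33.39 × 7.81^0.3535 = 33.39 × 2.068 ≈ 69.04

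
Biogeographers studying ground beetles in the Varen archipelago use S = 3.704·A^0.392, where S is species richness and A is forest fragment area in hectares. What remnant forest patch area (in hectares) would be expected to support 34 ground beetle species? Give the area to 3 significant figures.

286 hectares

34 = 3.704 × A^0.392  ⇒  A^0.392 = 34/3.704 = 9.179
ln A = ln(9.179) / 0.392 = 2.2169 / 0.392 = 5.6555
A = e^5.6555 ≈ 285.9 hectares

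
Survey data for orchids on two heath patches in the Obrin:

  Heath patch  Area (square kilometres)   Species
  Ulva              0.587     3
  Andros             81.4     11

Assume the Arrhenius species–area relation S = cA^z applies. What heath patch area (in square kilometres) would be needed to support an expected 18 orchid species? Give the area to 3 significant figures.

z = ln(11/3) / ln(81.4/0.587) = 1.2993 / 4.9321 = 0.2634
c = 3 / 0.587^0.2634 = 3 / 0.8691 = 3.452
A = (18/3.452)^(1/0.2634) ⇒ ln A = ln(5.214)/0.2634 = 6.2688
A = e^6.2688 ≈ 527.9 square kilometres

528 square kilometres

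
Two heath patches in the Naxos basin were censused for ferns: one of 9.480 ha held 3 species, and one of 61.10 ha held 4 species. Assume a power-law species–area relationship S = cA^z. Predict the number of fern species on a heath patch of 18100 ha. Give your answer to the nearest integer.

10

z = ln(4/3) / ln(61.1/9.48) = 0.2877 / 1.8633 = 0.1544
c = 3 / 9.48^0.1544 = 3 / 1.415 = 2.12
S₃ = 2.12 × 18100^0.1544 = 2.12 × 4.543 ≈ 9.631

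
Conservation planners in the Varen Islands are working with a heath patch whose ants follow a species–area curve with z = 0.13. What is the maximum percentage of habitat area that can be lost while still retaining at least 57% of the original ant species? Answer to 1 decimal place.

Need (A_new/A_old)^0.13 = 0.57, so A_new/A_old = 0.57^(1/0.13) = 0.57^7.692
ln(A_new/A_old) = ln 0.57 / 0.13 = -0.5621 / 0.13 = -4.3240
A_new/A_old = e^-4.3240 ≈ 0.01325
Fraction that can be lost = 1 − 0.01325 = 0.9868

98.7%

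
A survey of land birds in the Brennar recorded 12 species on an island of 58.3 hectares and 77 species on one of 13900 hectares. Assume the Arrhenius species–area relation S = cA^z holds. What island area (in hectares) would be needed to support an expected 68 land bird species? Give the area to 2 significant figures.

9600 hectares

z = ln(77/12) / ln(13900/58.3) = 1.8589 / 5.4740 = 0.3396
c = 12 / 58.3^0.3396 = 12 / 3.977 = 3.017
A = (68/3.017)^(1/0.3396) ⇒ ln A = ln(22.54)/0.3396 = 9.1736
A = e^9.1736 ≈ 9639 hectares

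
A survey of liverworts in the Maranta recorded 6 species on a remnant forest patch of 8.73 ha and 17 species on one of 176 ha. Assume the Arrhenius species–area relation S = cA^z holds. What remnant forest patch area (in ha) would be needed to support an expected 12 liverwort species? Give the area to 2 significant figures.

z = ln(17/6) / ln(176/8.73) = 1.0415 / 3.0037 = 0.3467
c = 6 / 8.73^0.3467 = 6 / 2.12 = 2.831
A = (12/2.831)^(1/0.3467) ⇒ ln A = ln(4.239)/0.3467 = 4.1659
A = e^4.1659 ≈ 64.45 ha

64 ha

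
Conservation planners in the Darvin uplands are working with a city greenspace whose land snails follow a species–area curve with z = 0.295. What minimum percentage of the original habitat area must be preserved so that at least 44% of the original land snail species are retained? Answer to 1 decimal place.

Need (A_new/A_old)^0.295 = 0.44, so A_new/A_old = 0.44^(1/0.295) = 0.44^3.39
ln(A_new/A_old) = ln 0.44 / 0.295 = -0.8210 / 0.295 = -2.7830
A_new/A_old = e^-2.7830 ≈ 0.06185

6.2%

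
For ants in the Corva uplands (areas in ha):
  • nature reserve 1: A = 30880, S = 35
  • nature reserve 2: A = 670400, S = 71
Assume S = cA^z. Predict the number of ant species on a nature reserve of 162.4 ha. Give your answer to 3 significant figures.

z = ln(71/35) / ln(670400/30880) = 0.7073 / 3.0778 = 0.2298
c = 35 / 30880^0.2298 = 35 / 10.76 = 3.253
S₃ = 3.253 × 162.4^0.2298 = 3.253 × 3.221 ≈ 10.48

10.5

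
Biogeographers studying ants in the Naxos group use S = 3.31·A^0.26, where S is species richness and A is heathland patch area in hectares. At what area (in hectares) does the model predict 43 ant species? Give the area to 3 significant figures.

43 = 3.31 × A^0.26  ⇒  A^0.26 = 43/3.31 = 12.99
ln A = ln(12.99) / 0.26 = 2.5643 / 0.26 = 9.8625
A = e^9.8625 ≈ 19197 hectares

19200 hectares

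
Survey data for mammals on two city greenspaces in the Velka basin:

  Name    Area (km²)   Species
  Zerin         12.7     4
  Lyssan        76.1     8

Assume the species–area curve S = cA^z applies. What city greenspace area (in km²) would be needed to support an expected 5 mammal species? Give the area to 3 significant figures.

z = ln(8/4) / ln(76.1/12.7) = 0.6931 / 1.7904 = 0.3871
c = 4 / 12.7^0.3871 = 4 / 2.675 = 1.495
A = (5/1.495)^(1/0.3871) ⇒ ln A = ln(3.344)/0.3871 = 3.1180
A = e^3.1180 ≈ 22.6 km²

22.6 km²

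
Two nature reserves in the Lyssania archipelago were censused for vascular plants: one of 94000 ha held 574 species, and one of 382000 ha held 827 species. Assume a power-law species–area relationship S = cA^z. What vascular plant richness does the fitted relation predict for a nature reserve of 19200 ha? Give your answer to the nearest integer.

380

z = ln(827/574) / ln(382000/94000) = 0.3652 / 1.4021 = 0.2604
c = 574 / 94000^0.2604 = 574 / 19.73 = 29.09
S₃ = 29.09 × 19200^0.2604 = 29.09 × 13.05 ≈ 379.5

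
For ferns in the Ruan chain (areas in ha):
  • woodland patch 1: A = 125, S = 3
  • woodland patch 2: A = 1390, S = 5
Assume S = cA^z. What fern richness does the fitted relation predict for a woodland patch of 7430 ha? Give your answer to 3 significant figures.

7.13

z = ln(5/3) / ln(1390/125) = 0.5108 / 2.4087 = 0.2121
c = 3 / 125^0.2121 = 3 / 2.784 = 1.078
S₃ = 1.078 × 7430^0.2121 = 1.078 × 6.621 ≈ 7.134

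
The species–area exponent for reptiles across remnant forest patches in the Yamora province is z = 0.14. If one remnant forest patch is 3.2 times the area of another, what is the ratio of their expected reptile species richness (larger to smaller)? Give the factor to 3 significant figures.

S₂/S₁ = (A₂/A₁)^z = 3.2^0.14
ln(S₂/S₁) = 0.14 × ln 3.2 = 0.14 × 1.1632 = 0.1628
S₂/S₁ = e^0.1628 ≈ 1.177

1.18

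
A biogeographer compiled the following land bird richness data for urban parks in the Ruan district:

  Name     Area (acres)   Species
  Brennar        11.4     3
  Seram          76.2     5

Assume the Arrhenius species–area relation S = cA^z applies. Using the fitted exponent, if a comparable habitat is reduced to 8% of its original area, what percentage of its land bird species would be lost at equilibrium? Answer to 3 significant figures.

49.3%

z = ln(5/3) / ln(76.2/11.4) = 0.5108 / 1.8997 = 0.2689
S_new/S_old = (A_new/A_old)^z = 0.08^0.2689 = exp(0.2689 × -2.5257) = 0.507
Fraction lost = 1 − 0.507 = 0.493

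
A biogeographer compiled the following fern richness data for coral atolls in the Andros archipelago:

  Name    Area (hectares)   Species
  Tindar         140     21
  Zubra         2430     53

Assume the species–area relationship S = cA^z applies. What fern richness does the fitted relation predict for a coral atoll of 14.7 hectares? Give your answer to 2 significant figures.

10

z = ln(53/21) / ln(2430/140) = 0.9258 / 2.8540 = 0.3244
c = 21 / 140^0.3244 = 21 / 4.968 = 4.227
S₃ = 4.227 × 14.7^0.3244 = 4.227 × 2.391 ≈ 10.11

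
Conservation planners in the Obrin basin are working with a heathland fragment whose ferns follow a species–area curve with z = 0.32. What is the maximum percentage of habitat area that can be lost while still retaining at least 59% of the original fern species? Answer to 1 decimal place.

Need (A_new/A_old)^0.32 = 0.59, so A_new/A_old = 0.59^(1/0.32) = 0.59^3.125
ln(A_new/A_old) = ln 0.59 / 0.32 = -0.5276 / 0.32 = -1.6489
A_new/A_old = e^-1.6489 ≈ 0.1923
Fraction that can be lost = 1 − 0.1923 = 0.8077

80.8%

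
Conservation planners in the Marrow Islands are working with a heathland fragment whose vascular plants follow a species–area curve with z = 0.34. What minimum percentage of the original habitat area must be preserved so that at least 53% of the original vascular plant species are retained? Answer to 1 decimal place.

Need (A_new/A_old)^0.34 = 0.53, so A_new/A_old = 0.53^(1/0.34) = 0.53^2.941
ln(A_new/A_old) = ln 0.53 / 0.34 = -0.6349 / 0.34 = -1.8673
A_new/A_old = e^-1.8673 ≈ 0.1545

15.5%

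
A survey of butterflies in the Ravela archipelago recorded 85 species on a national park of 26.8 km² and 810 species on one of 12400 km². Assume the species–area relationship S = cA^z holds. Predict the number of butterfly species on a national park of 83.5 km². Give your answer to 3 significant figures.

129

z = ln(810/85) / ln(12400/26.8) = 2.2544 / 6.1370 = 0.3673
c = 85 / 26.8^0.3673 = 85 / 3.347 = 25.4
S₃ = 25.4 × 83.5^0.3673 = 25.4 × 5.081 ≈ 129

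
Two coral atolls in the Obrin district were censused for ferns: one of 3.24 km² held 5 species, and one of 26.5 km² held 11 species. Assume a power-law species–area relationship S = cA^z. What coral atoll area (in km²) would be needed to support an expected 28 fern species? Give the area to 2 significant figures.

320 km²

z = ln(11/5) / ln(26.5/3.24) = 0.7885 / 2.1016 = 0.3752
c = 5 / 3.24^0.3752 = 5 / 1.554 = 3.217
A = (28/3.217)^(1/0.3752) ⇒ ln A = ln(8.704)/0.3752 = 5.7675
A = e^5.7675 ≈ 319.7 km²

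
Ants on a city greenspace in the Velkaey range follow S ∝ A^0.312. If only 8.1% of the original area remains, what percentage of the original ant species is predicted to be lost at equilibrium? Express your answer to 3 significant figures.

S_new/S_old = (A_new/A_old)^z = 0.081^0.312
= exp(0.312 × ln 0.081) = exp(0.312 × -2.5133) = exp(-0.7842) ≈ 0.4565
Fraction lost = 1 − 0.4565 = 0.5435

54.3%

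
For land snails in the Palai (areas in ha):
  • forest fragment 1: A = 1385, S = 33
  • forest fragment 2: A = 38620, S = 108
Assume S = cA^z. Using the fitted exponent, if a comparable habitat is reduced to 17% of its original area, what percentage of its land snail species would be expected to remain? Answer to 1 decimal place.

53.2%

z = ln(108/33) / ln(38620/1385) = 1.1856 / 3.3281 = 0.3562
S_new/S_old = (A_new/A_old)^z = 0.17^0.3562 = exp(0.3562 × -1.7720) = 0.5319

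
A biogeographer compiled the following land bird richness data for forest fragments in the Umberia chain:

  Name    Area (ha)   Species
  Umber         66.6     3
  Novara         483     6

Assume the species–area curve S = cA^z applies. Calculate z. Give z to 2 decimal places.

0.35

Taking logs: ln S = ln c + z ln A, so z = (ln S₂ − ln S₁)/(ln A₂ − ln A₁).
z = ln(6/3) / ln(483/66.6) = ln(2) / ln(7.252) = 0.6931 / 1.9813 = 0.3498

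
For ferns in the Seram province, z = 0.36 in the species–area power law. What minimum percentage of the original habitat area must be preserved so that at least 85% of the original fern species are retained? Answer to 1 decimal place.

63.7%

Need (A_new/A_old)^0.36 = 0.85, so A_new/A_old = 0.85^(1/0.36) = 0.85^2.778
ln(A_new/A_old) = ln 0.85 / 0.36 = -0.1625 / 0.36 = -0.4514
A_new/A_old = e^-0.4514 ≈ 0.6367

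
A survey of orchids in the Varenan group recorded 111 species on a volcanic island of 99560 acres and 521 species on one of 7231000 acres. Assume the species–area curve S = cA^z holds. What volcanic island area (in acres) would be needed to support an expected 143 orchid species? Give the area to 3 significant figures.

201000 acres

z = ln(521/111) / ln(7231000/99560) = 1.5462 / 4.2854 = 0.3608
c = 111 / 99560^0.3608 = 111 / 63.59 = 1.746
A = (143/1.746)^(1/0.3608) ⇒ ln A = ln(81.92)/0.3608 = 12.2106
A = e^12.2106 ≈ 200904 acres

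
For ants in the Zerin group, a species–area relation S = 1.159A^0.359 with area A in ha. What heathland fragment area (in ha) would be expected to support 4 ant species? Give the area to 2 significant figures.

32 ha

4 = 1.159 × A^0.359  ⇒  A^0.359 = 4/1.159 = 3.451
ln A = ln(3.451) / 0.359 = 1.2387 / 0.359 = 3.4505
A = e^3.4505 ≈ 31.52 ha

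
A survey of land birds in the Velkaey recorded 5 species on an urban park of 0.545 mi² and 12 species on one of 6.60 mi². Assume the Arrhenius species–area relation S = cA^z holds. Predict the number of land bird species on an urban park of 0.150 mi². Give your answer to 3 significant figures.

3.18

z = ln(12/5) / ln(6.6/0.545) = 0.8755 / 2.4940 = 0.3510
c = 5 / 0.545^0.3510 = 5 / 0.8081 = 6.187
S₃ = 6.187 × 0.15^0.3510 = 6.187 × 0.5138 ≈ 3.179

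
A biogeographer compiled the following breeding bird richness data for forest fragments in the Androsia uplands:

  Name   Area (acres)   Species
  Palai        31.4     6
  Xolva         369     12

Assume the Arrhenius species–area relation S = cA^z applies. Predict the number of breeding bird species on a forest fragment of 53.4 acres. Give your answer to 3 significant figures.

z = ln(12/6) / ln(369/31.4) = 0.6931 / 2.4640 = 0.2813
c = 6 / 31.4^0.2813 = 6 / 2.637 = 2.275
S₃ = 2.275 × 53.4^0.2813 = 2.275 × 3.062 ≈ 6.967

6.97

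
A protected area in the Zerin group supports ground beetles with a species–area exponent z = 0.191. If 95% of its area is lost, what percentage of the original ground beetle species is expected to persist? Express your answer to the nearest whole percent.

S_new/S_old = (A_new/A_old)^z = 0.05^0.191
= exp(0.191 × ln 0.05) = exp(0.191 × -2.9957) = exp(-0.5722) ≈ 0.5643

56%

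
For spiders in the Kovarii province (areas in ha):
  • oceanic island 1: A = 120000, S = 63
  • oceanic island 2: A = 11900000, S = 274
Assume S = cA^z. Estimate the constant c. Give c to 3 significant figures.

1.50

z = ln(S₂/S₁) / ln(A₂/A₁) = ln(274/63) / ln(11900000/120000) = 1.4700 / 4.5968 = 0.3198
c = S₁ / A₁^z = 63 / 120000^0.3198 = 63 / 42.1 = 1.497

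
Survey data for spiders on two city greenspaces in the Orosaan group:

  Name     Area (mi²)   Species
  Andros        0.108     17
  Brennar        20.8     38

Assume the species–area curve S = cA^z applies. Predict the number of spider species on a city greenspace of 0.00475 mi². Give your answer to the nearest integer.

11

z = ln(38/17) / ln(20.8/0.108) = 0.8044 / 5.2606 = 0.1529
c = 17 / 0.108^0.1529 = 17 / 0.7115 = 23.89
S₃ = 23.89 × 0.00475^0.1529 = 23.89 × 0.4413 ≈ 10.54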